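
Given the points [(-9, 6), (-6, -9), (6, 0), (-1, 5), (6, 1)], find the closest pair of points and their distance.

Computing all pairwise distances among 5 points:

d((-9, 6), (-6, -9)) = 15.2971
d((-9, 6), (6, 0)) = 16.1555
d((-9, 6), (-1, 5)) = 8.0623
d((-9, 6), (6, 1)) = 15.8114
d((-6, -9), (6, 0)) = 15.0
d((-6, -9), (-1, 5)) = 14.8661
d((-6, -9), (6, 1)) = 15.6205
d((6, 0), (-1, 5)) = 8.6023
d((6, 0), (6, 1)) = 1.0 <-- minimum
d((-1, 5), (6, 1)) = 8.0623

Closest pair: (6, 0) and (6, 1) with distance 1.0

The closest pair is (6, 0) and (6, 1) with Euclidean distance 1.0. For 5 points, brute-force pairwise comparison is shown above. For large n, the divide-and-conquer algorithm (sort by x, recurse on halves, check the dividing strip) achieves O(n log n).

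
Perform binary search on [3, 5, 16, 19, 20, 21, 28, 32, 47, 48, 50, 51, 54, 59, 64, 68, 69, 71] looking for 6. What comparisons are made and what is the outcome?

Binary search for 6 in [3, 5, 16, 19, 20, 21, 28, 32, 47, 48, 50, 51, 54, 59, 64, 68, 69, 71]:

lo=0, hi=17, mid=8, arr[mid]=47 -> 47 > 6, search left half
lo=0, hi=7, mid=3, arr[mid]=19 -> 19 > 6, search left half
lo=0, hi=2, mid=1, arr[mid]=5 -> 5 < 6, search right half
lo=2, hi=2, mid=2, arr[mid]=16 -> 16 > 6, search left half
lo=2 > hi=1, target 6 not found

Binary search determines that 6 is not in the array after 4 comparisons. The search space was exhausted without finding the target.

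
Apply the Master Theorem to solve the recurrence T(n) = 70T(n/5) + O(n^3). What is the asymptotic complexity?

Master Theorem for T(n) = 70T(n/5) + O(n^3):

a = 70, b = 5, c = 3
log_b(a) = log_5(70) = 2.6397

Case 3: c = 3 > log_5(70) = 2.6397
T(n) = O(n^3) = O(n^3)

For T(n) = 70T(n/5) + O(n^3): log_5(70) = 2.6397. This is Case 3 of the Master Theorem (c > log_b(a), work dominated by root), giving O(n^3).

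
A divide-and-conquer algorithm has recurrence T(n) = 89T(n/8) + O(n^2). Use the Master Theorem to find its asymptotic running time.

Master Theorem for T(n) = 89T(n/8) + O(n^2):

a = 89, b = 8, c = 2
log_b(a) = log_8(89) = 2.1586

Case 1: c = 2 < log_8(89) = 2.1586
T(n) = O(n^(log_8 89))

For T(n) = 89T(n/8) + O(n^2): log_8(89) = 2.1586. This is Case 1 of the Master Theorem (c < log_b(a), work dominated by leaves), giving O(n^(log_8 89)).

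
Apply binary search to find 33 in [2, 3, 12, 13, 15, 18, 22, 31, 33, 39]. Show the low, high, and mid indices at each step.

Binary search for 33 in [2, 3, 12, 13, 15, 18, 22, 31, 33, 39]:

lo=0, hi=9, mid=4, arr[mid]=15 -> 15 < 33, search right half
lo=5, hi=9, mid=7, arr[mid]=31 -> 31 < 33, search right half
lo=8, hi=9, mid=8, arr[mid]=33 -> Found target at index 8!

Binary search finds 33 at index 8 after 3 comparisons. The search repeatedly halves the search space by comparing with the middle element.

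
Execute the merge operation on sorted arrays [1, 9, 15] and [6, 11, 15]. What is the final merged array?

Merging process:

Compare 1 vs 6: take 1 from left. Merged: [1]
Compare 9 vs 6: take 6 from right. Merged: [1, 6]
Compare 9 vs 11: take 9 from left. Merged: [1, 6, 9]
Compare 15 vs 11: take 11 from right. Merged: [1, 6, 9, 11]
Compare 15 vs 15: take 15 from left. Merged: [1, 6, 9, 11, 15]
Append remaining from right: [15]. Merged: [1, 6, 9, 11, 15, 15]

Final merged array: [1, 6, 9, 11, 15, 15]
Total comparisons: 5

The merged array is [1, 6, 9, 11, 15, 15], requiring 5 comparisons. The merge step runs in O(n) time where n is the total number of elements.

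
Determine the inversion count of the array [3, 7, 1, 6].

Finding inversions in [3, 7, 1, 6]:

(0, 2): arr[0]=3 > arr[2]=1
(1, 2): arr[1]=7 > arr[2]=1
(1, 3): arr[1]=7 > arr[3]=6

Total inversions: 3

The array has 3 inversion(s): (0,2), (1,2), (1,3). Each pair (i,j) satisfies i < j and arr[i] > arr[j].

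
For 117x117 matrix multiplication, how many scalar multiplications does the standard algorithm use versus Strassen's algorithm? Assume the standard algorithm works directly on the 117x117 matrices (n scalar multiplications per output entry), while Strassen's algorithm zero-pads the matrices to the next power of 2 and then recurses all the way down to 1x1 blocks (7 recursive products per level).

Matrix multiplication for 117x117 matrices:

Strassen's algorithm requires power-of-2 dimensions. Pad 117x117 to 128x128 (next power of 2).

Standard algorithm: 117^3 = 1601613 multiplications
Strassen's algorithm: 7^(log2(128)) = 7^7 = 823543 multiplications
Savings: 1601613 - 823543 = 778070 multiplications

Standard: 1601613 multiplications (117^3). Strassen: 823543 multiplications (7^7, after padding to 128x128). Strassen reduces 8 recursive multiplications to 7 at each level.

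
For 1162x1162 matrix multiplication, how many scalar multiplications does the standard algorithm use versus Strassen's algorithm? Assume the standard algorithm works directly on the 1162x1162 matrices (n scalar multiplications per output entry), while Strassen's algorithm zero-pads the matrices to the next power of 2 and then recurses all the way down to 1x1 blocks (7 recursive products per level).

Matrix multiplication for 1162x1162 matrices:

Strassen's algorithm requires power-of-2 dimensions. Pad 1162x1162 to 2048x2048 (next power of 2).

Standard algorithm: 1162^3 = 1568983528 multiplications
Strassen's algorithm: 7^(log2(2048)) = 7^11 = 1977326743 multiplications
Difference: 1568983528 - 1977326743 = -408343215 (Strassen uses MORE here due to padding overhead — for small or just-over-power-of-2 n, padding can outweigh the per-level savings)

Standard: 1568983528 multiplications (1162^3). Strassen: 1977326743 multiplications (7^11, after padding to 2048x2048). Strassen reduces 8 recursive multiplications to 7 at each level.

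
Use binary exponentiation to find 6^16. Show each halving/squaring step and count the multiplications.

Computing 6^16 by squaring (build up from 6^1; each line after the first costs one multiplication):

6^1 = 6
6^2 = (6^1)^2 = 6^2 = 36
6^4 = (6^2)^2 = 36^2 = 1296
6^8 = (6^4)^2 = 1296^2 = 1679616
6^16 = (6^8)^2 = 1679616^2 = 2821109907456

Result: 2821109907456
Multiplications needed: 4 (4 lines after 6^1)

6^16 = 2821109907456. Using exponentiation by squaring, this requires 4 multiplications. The key idea: if the exponent is even, square the half-power; if odd, multiply by the base once.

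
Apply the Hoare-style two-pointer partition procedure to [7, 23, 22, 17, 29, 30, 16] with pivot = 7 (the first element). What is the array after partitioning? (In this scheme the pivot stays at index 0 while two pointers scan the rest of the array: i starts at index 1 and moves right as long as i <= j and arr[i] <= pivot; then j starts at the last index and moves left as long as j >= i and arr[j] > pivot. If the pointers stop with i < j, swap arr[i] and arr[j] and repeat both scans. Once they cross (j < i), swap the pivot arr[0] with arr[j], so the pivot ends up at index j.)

Hoare-style two-pointer partition with pivot = 7:

Initial array: [7, 23, 22, 17, 29, 30, 16]

Pointers start at i = 1, j = 6.
i ends at 1, j ends at 0: the pointers have crossed (j < i), so scanning stops.

j = 0, so swapping arr[0] with arr[j] leaves the pivot at position 0: [7, 23, 22, 17, 29, 30, 16]
Pivot position: 0

After partitioning with pivot 7, the array becomes [7, 23, 22, 17, 29, 30, 16]. The pivot is placed at index 0. All elements to the left of the pivot are <= 7, and all elements to the right are > 7.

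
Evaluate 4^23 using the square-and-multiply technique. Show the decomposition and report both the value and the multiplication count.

Computing 4^23 by squaring (build up from 4^1; each line after the first costs one multiplication):

4^1 = 4
4^2 = (4^1)^2 = 4^2 = 16
4^4 = (4^2)^2 = 16^2 = 256
4^5 = 4 * 4^4 = 4 * 256 = 1024
4^10 = (4^5)^2 = 1024^2 = 1048576
4^11 = 4 * 4^10 = 4 * 1048576 = 4194304
4^22 = (4^11)^2 = 4194304^2 = 17592186044416
4^23 = 4 * 4^22 = 4 * 17592186044416 = 70368744177664

Result: 70368744177664
Multiplications needed: 7 (7 lines after 4^1)

4^23 = 70368744177664. Using exponentiation by squaring, this requires 7 multiplications. The key idea: if the exponent is even, square the half-power; if odd, multiply by the base once.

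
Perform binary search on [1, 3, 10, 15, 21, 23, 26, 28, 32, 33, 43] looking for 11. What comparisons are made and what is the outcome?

Binary search for 11 in [1, 3, 10, 15, 21, 23, 26, 28, 32, 33, 43]:

lo=0, hi=10, mid=5, arr[mid]=23 -> 23 > 11, search left half
lo=0, hi=4, mid=2, arr[mid]=10 -> 10 < 11, search right half
lo=3, hi=4, mid=3, arr[mid]=15 -> 15 > 11, search left half
lo=3 > hi=2, target 11 not found

Binary search determines that 11 is not in the array after 3 comparisons. The search space was exhausted without finding the target.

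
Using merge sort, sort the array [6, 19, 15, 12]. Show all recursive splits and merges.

Merge sort trace:

Split: [6, 19, 15, 12] -> [6, 19] and [15, 12]
  Split: [6, 19] -> [6] and [19]
  Merge: [6] + [19] -> [6, 19]
  Split: [15, 12] -> [15] and [12]
  Merge: [15] + [12] -> [12, 15]
Merge: [6, 19] + [12, 15] -> [6, 12, 15, 19]

Final sorted array: [6, 12, 15, 19]

The merge sort proceeds by recursively splitting the array and merging sorted halves.
After all merges, the sorted array is [6, 12, 15, 19].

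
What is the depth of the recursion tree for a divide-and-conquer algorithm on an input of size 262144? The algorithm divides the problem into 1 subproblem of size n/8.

For divide and conquer with division factor 8:

Problem sizes at each level:
Level 0: 262144
Level 1: 32768
Level 2: 4096
Level 3: 512
Level 4: 64
Level 5: 8
Level 6: 1

The root is level 0 and the size-1 base case is level 6 (the tree spans levels 0 through 6, i.e. 7 levels counting the root), so the depth is the number of divisions: log_8(262144) = 6

The recursion tree depth is log_8(262144) = 6. At each level, the problem size is divided by 8, so it takes 6 divisions to reduce to a base case of size 1. The algorithm makes 1 recursive call at each level.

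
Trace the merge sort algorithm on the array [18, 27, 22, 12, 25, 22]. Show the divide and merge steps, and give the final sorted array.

Merge sort trace:

Split: [18, 27, 22, 12, 25, 22] -> [18, 27, 22] and [12, 25, 22]
  Split: [18, 27, 22] -> [18] and [27, 22]
    Split: [27, 22] -> [27] and [22]
    Merge: [27] + [22] -> [22, 27]
  Merge: [18] + [22, 27] -> [18, 22, 27]
  Split: [12, 25, 22] -> [12] and [25, 22]
    Split: [25, 22] -> [25] and [22]
    Merge: [25] + [22] -> [22, 25]
  Merge: [12] + [22, 25] -> [12, 22, 25]
Merge: [18, 22, 27] + [12, 22, 25] -> [12, 18, 22, 22, 25, 27]

Final sorted array: [12, 18, 22, 22, 25, 27]

The merge sort proceeds by recursively splitting the array and merging sorted halves.
After all merges, the sorted array is [12, 18, 22, 22, 25, 27].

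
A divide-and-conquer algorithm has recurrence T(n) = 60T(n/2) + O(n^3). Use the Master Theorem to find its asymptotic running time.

Master Theorem for T(n) = 60T(n/2) + O(n^3):

a = 60, b = 2, c = 3
log_b(a) = log_2(60) = 5.9069

Case 1: c = 3 < log_2(60) = 5.9069
T(n) = O(n^(log_2 60))

For T(n) = 60T(n/2) + O(n^3): log_2(60) = 5.9069. This is Case 1 of the Master Theorem (c < log_b(a), work dominated by leaves), giving O(n^(log_2 60)).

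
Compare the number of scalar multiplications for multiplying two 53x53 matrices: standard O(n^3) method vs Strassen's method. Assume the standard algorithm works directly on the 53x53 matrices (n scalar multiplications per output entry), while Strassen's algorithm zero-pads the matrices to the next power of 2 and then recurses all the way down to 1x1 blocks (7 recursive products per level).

Matrix multiplication for 53x53 matrices:

Strassen's algorithm requires power-of-2 dimensions. Pad 53x53 to 64x64 (next power of 2).

Standard algorithm: 53^3 = 148877 multiplications
Strassen's algorithm: 7^(log2(64)) = 7^6 = 117649 multiplications
Savings: 148877 - 117649 = 31228 multiplications

Standard: 148877 multiplications (53^3). Strassen: 117649 multiplications (7^6, after padding to 64x64). Strassen reduces 8 recursive multiplications to 7 at each level.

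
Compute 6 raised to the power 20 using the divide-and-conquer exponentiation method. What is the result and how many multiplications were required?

Computing 6^20 by squaring (build up from 6^1; each line after the first costs one multiplication):

6^1 = 6
6^2 = (6^1)^2 = 6^2 = 36
6^4 = (6^2)^2 = 36^2 = 1296
6^5 = 6 * 6^4 = 6 * 1296 = 7776
6^10 = (6^5)^2 = 7776^2 = 60466176
6^20 = (6^10)^2 = 60466176^2 = 3656158440062976

Result: 3656158440062976
Multiplications needed: 5 (5 lines after 6^1)

6^20 = 3656158440062976. Using exponentiation by squaring, this requires 5 multiplications. The key idea: if the exponent is even, square the half-power; if odd, multiply by the base once.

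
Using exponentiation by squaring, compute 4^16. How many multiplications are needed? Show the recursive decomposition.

Computing 4^16 by squaring (build up from 4^1; each line after the first costs one multiplication):

4^1 = 4
4^2 = (4^1)^2 = 4^2 = 16
4^4 = (4^2)^2 = 16^2 = 256
4^8 = (4^4)^2 = 256^2 = 65536
4^16 = (4^8)^2 = 65536^2 = 4294967296

Result: 4294967296
Multiplications needed: 4 (4 lines after 4^1)

4^16 = 4294967296. Using exponentiation by squaring, this requires 4 multiplications. The key idea: if the exponent is even, square the half-power; if odd, multiply by the base once.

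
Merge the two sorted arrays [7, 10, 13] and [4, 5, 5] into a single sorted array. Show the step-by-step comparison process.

Merging process:

Compare 7 vs 4: take 4 from right. Merged: [4]
Compare 7 vs 5: take 5 from right. Merged: [4, 5]
Compare 7 vs 5: take 5 from right. Merged: [4, 5, 5]
Append remaining from left: [7, 10, 13]. Merged: [4, 5, 5, 7, 10, 13]

Final merged array: [4, 5, 5, 7, 10, 13]
Total comparisons: 3

The merged array is [4, 5, 5, 7, 10, 13], requiring 3 comparisons. The merge step runs in O(n) time where n is the total number of elements.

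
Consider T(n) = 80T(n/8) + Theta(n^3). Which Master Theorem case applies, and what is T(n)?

Master Theorem for T(n) = 80T(n/8) + O(n^3):

a = 80, b = 8, c = 3
log_b(a) = log_8(80) = 2.1073

Case 3: c = 3 > log_8(80) = 2.1073
T(n) = O(n^3) = O(n^3)

For T(n) = 80T(n/8) + O(n^3): log_8(80) = 2.1073. This is Case 3 of the Master Theorem (c > log_b(a), work dominated by root), giving O(n^3).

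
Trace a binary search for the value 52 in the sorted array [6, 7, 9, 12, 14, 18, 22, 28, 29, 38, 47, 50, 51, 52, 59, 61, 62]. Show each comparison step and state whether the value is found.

Binary search for 52 in [6, 7, 9, 12, 14, 18, 22, 28, 29, 38, 47, 50, 51, 52, 59, 61, 62]:

lo=0, hi=16, mid=8, arr[mid]=29 -> 29 < 52, search right half
lo=9, hi=16, mid=12, arr[mid]=51 -> 51 < 52, search right half
lo=13, hi=16, mid=14, arr[mid]=59 -> 59 > 52, search left half
lo=13, hi=13, mid=13, arr[mid]=52 -> Found target at index 13!

Binary search finds 52 at index 13 after 4 comparisons. The search repeatedly halves the search space by comparing with the middle element.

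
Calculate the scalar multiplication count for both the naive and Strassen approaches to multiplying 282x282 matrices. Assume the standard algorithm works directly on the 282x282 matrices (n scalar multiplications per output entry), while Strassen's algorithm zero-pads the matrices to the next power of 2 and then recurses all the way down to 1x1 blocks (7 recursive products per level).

Matrix multiplication for 282x282 matrices:

Strassen's algorithm requires power-of-2 dimensions. Pad 282x282 to 512x512 (next power of 2).

Standard algorithm: 282^3 = 22425768 multiplications
Strassen's algorithm: 7^(log2(512)) = 7^9 = 40353607 multiplications
Difference: 22425768 - 40353607 = -17927839 (Strassen uses MORE here due to padding overhead — for small or just-over-power-of-2 n, padding can outweigh the per-level savings)

Standard: 22425768 multiplications (282^3). Strassen: 40353607 multiplications (7^9, after padding to 512x512). Strassen reduces 8 recursive multiplications to 7 at each level.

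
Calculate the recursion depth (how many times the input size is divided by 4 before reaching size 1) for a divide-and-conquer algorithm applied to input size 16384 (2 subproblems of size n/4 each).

For divide and conquer with division factor 4:

Problem sizes at each level:
Level 0: 16384
Level 1: 4096
Level 2: 1024
Level 3: 256
Level 4: 64
Level 5: 16
Level 6: 4
Level 7: 1

The root is level 0 and the size-1 base case is level 7 (the tree spans levels 0 through 7, i.e. 8 levels counting the root), so the depth is the number of divisions: log_4(16384) = 7

The recursion tree depth is log_4(16384) = 7. At each level, the problem size is divided by 4, so it takes 7 divisions to reduce to a base case of size 1. The algorithm makes 2 recursive calls at each level.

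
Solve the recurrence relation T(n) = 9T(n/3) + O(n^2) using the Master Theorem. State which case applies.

Master Theorem for T(n) = 9T(n/3) + O(n^2):

a = 9, b = 3, c = 2
log_b(a) = log_3(9) = 2.0000

Case 2: c = 2 = log_3(9) = 2.0000
T(n) = O(n^2 log n) = O(n^2 log n)

For T(n) = 9T(n/3) + O(n^2): log_3(9) = 2.0000. This is Case 2 of the Master Theorem (c = log_b(a), equal work at all levels), giving O(n^2 log n).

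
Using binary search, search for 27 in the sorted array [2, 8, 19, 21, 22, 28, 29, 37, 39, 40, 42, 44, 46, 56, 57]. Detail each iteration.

Binary search for 27 in [2, 8, 19, 21, 22, 28, 29, 37, 39, 40, 42, 44, 46, 56, 57]:

lo=0, hi=14, mid=7, arr[mid]=37 -> 37 > 27, search left half
lo=0, hi=6, mid=3, arr[mid]=21 -> 21 < 27, search right half
lo=4, hi=6, mid=5, arr[mid]=28 -> 28 > 27, search left half
lo=4, hi=4, mid=4, arr[mid]=22 -> 22 < 27, search right half
lo=5 > hi=4, target 27 not found

Binary search determines that 27 is not in the array after 4 comparisons. The search space was exhausted without finding the target.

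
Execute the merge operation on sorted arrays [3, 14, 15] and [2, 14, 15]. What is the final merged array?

Merging process:

Compare 3 vs 2: take 2 from right. Merged: [2]
Compare 3 vs 14: take 3 from left. Merged: [2, 3]
Compare 14 vs 14: take 14 from left. Merged: [2, 3, 14]
Compare 15 vs 14: take 14 from right. Merged: [2, 3, 14, 14]
Compare 15 vs 15: take 15 from left. Merged: [2, 3, 14, 14, 15]
Append remaining from right: [15]. Merged: [2, 3, 14, 14, 15, 15]

Final merged array: [2, 3, 14, 14, 15, 15]
Total comparisons: 5

The merged array is [2, 3, 14, 14, 15, 15], requiring 5 comparisons. The merge step runs in O(n) time where n is the total number of elements.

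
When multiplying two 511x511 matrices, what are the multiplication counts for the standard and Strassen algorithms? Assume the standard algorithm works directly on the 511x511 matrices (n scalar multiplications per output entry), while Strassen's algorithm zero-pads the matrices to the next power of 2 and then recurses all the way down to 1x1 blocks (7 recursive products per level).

Matrix multiplication for 511x511 matrices:

Strassen's algorithm requires power-of-2 dimensions. Pad 511x511 to 512x512 (next power of 2).

Standard algorithm: 511^3 = 133432831 multiplications
Strassen's algorithm: 7^(log2(512)) = 7^9 = 40353607 multiplications
Savings: 133432831 - 40353607 = 93079224 multiplications

Standard: 133432831 multiplications (511^3). Strassen: 40353607 multiplications (7^9, after padding to 512x512). Strassen reduces 8 recursive multiplications to 7 at each level.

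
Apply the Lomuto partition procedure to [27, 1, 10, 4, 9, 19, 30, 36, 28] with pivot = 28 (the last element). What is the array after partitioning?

Lomuto partition with pivot = 28:

Initial array: [27, 1, 10, 4, 9, 19, 30, 36, 28]

arr[0]=27 <= 28: swap with position 0, array becomes [27, 1, 10, 4, 9, 19, 30, 36, 28]
arr[1]=1 <= 28: swap with position 1, array becomes [27, 1, 10, 4, 9, 19, 30, 36, 28]
arr[2]=10 <= 28: swap with position 2, array becomes [27, 1, 10, 4, 9, 19, 30, 36, 28]
arr[3]=4 <= 28: swap with position 3, array becomes [27, 1, 10, 4, 9, 19, 30, 36, 28]
arr[4]=9 <= 28: swap with position 4, array becomes [27, 1, 10, 4, 9, 19, 30, 36, 28]
arr[5]=19 <= 28: swap with position 5, array becomes [27, 1, 10, 4, 9, 19, 30, 36, 28]
arr[6]=30 > 28: no swap
arr[7]=36 > 28: no swap

Place pivot at position 6: [27, 1, 10, 4, 9, 19, 28, 36, 30]
Pivot position: 6

After partitioning with pivot 28, the array becomes [27, 1, 10, 4, 9, 19, 28, 36, 30]. The pivot is placed at index 6. All elements to the left of the pivot are <= 28, and all elements to the right are > 28.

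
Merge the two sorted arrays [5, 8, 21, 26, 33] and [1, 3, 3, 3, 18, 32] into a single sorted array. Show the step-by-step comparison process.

Merging process:

Compare 5 vs 1: take 1 from right. Merged: [1]
Compare 5 vs 3: take 3 from right. Merged: [1, 3]
Compare 5 vs 3: take 3 from right. Merged: [1, 3, 3]
Compare 5 vs 3: take 3 from right. Merged: [1, 3, 3, 3]
Compare 5 vs 18: take 5 from left. Merged: [1, 3, 3, 3, 5]
Compare 8 vs 18: take 8 from left. Merged: [1, 3, 3, 3, 5, 8]
Compare 21 vs 18: take 18 from right. Merged: [1, 3, 3, 3, 5, 8, 18]
Compare 21 vs 32: take 21 from left. Merged: [1, 3, 3, 3, 5, 8, 18, 21]
Compare 26 vs 32: take 26 from left. Merged: [1, 3, 3, 3, 5, 8, 18, 21, 26]
Compare 33 vs 32: take 32 from right. Merged: [1, 3, 3, 3, 5, 8, 18, 21, 26, 32]
Append remaining from left: [33]. Merged: [1, 3, 3, 3, 5, 8, 18, 21, 26, 32, 33]

Final merged array: [1, 3, 3, 3, 5, 8, 18, 21, 26, 32, 33]
Total comparisons: 10

The merged array is [1, 3, 3, 3, 5, 8, 18, 21, 26, 32, 33], requiring 10 comparisons. The merge step runs in O(n) time where n is the total number of elements.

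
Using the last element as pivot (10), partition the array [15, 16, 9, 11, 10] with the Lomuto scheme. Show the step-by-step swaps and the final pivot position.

Lomuto partition with pivot = 10:

Initial array: [15, 16, 9, 11, 10]

arr[0]=15 > 10: no swap
arr[1]=16 > 10: no swap
arr[2]=9 <= 10: swap with position 0, array becomes [9, 16, 15, 11, 10]
arr[3]=11 > 10: no swap

Place pivot at position 1: [9, 10, 15, 11, 16]
Pivot position: 1

After partitioning with pivot 10, the array becomes [9, 10, 15, 11, 16]. The pivot is placed at index 1. All elements to the left of the pivot are <= 10, and all elements to the right are > 10.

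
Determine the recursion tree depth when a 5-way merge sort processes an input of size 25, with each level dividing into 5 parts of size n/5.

For divide and conquer with division factor 5:

Problem sizes at each level:
Level 0: 25
Level 1: 5
Level 2: 1

The root is level 0 and the size-1 base case is level 2 (the tree spans levels 0 through 2, i.e. 3 levels counting the root), so the depth is the number of divisions: log_5(25) = 2

The recursion tree depth is log_5(25) = 2. At each level, the problem size is divided by 5, so it takes 2 divisions to reduce to a base case of size 1. The algorithm makes 5 recursive calls at each level.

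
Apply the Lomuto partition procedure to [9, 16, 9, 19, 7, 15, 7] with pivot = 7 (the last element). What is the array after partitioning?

Lomuto partition with pivot = 7:

Initial array: [9, 16, 9, 19, 7, 15, 7]

arr[0]=9 > 7: no swap
arr[1]=16 > 7: no swap
arr[2]=9 > 7: no swap
arr[3]=19 > 7: no swap
arr[4]=7 <= 7: swap with position 0, array becomes [7, 16, 9, 19, 9, 15, 7]
arr[5]=15 > 7: no swap

Place pivot at position 1: [7, 7, 9, 19, 9, 15, 16]
Pivot position: 1

After partitioning with pivot 7, the array becomes [7, 7, 9, 19, 9, 15, 16]. The pivot is placed at index 1. All elements to the left of the pivot are <= 7, and all elements to the right are > 7.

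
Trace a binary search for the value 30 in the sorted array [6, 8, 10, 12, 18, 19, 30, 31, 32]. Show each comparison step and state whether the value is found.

Binary search for 30 in [6, 8, 10, 12, 18, 19, 30, 31, 32]:

lo=0, hi=8, mid=4, arr[mid]=18 -> 18 < 30, search right half
lo=5, hi=8, mid=6, arr[mid]=30 -> Found target at index 6!

Binary search finds 30 at index 6 after 2 comparisons. The search repeatedly halves the search space by comparing with the middle element.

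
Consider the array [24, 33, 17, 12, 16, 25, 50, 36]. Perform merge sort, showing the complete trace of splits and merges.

Merge sort trace:

Split: [24, 33, 17, 12, 16, 25, 50, 36] -> [24, 33, 17, 12] and [16, 25, 50, 36]
  Split: [24, 33, 17, 12] -> [24, 33] and [17, 12]
    Split: [24, 33] -> [24] and [33]
    Merge: [24] + [33] -> [24, 33]
    Split: [17, 12] -> [17] and [12]
    Merge: [17] + [12] -> [12, 17]
  Merge: [24, 33] + [12, 17] -> [12, 17, 24, 33]
  Split: [16, 25, 50, 36] -> [16, 25] and [50, 36]
    Split: [16, 25] -> [16] and [25]
    Merge: [16] + [25] -> [16, 25]
    Split: [50, 36] -> [50] and [36]
    Merge: [50] + [36] -> [36, 50]
  Merge: [16, 25] + [36, 50] -> [16, 25, 36, 50]
Merge: [12, 17, 24, 33] + [16, 25, 36, 50] -> [12, 16, 17, 24, 25, 33, 36, 50]

Final sorted array: [12, 16, 17, 24, 25, 33, 36, 50]

The merge sort proceeds by recursively splitting the array and merging sorted halves.
After all merges, the sorted array is [12, 16, 17, 24, 25, 33, 36, 50].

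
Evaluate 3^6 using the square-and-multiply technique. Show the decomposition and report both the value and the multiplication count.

Computing 3^6 by squaring (build up from 3^1; each line after the first costs one multiplication):

3^1 = 3
3^2 = (3^1)^2 = 3^2 = 9
3^3 = 3 * 3^2 = 3 * 9 = 27
3^6 = (3^3)^2 = 27^2 = 729

Result: 729
Multiplications needed: 3 (3 lines after 3^1)

3^6 = 729. Using exponentiation by squaring, this requires 3 multiplications. The key idea: if the exponent is even, square the half-power; if odd, multiply by the base once.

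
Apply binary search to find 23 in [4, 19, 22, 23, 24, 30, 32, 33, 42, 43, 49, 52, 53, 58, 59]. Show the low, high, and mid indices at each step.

Binary search for 23 in [4, 19, 22, 23, 24, 30, 32, 33, 42, 43, 49, 52, 53, 58, 59]:

lo=0, hi=14, mid=7, arr[mid]=33 -> 33 > 23, search left half
lo=0, hi=6, mid=3, arr[mid]=23 -> Found target at index 3!

Binary search finds 23 at index 3 after 2 comparisons. The search repeatedly halves the search space by comparing with the middle element.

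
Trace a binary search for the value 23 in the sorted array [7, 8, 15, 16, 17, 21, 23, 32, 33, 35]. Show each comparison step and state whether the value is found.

Binary search for 23 in [7, 8, 15, 16, 17, 21, 23, 32, 33, 35]:

lo=0, hi=9, mid=4, arr[mid]=17 -> 17 < 23, search right half
lo=5, hi=9, mid=7, arr[mid]=32 -> 32 > 23, search left half
lo=5, hi=6, mid=5, arr[mid]=21 -> 21 < 23, search right half
lo=6, hi=6, mid=6, arr[mid]=23 -> Found target at index 6!

Binary search finds 23 at index 6 after 4 comparisons. The search repeatedly halves the search space by comparing with the middle element.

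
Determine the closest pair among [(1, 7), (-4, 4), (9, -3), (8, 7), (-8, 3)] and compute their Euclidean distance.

Computing all pairwise distances among 5 points:

d((1, 7), (-4, 4)) = 5.831
d((1, 7), (9, -3)) = 12.8062
d((1, 7), (8, 7)) = 7.0
d((1, 7), (-8, 3)) = 9.8489
d((-4, 4), (9, -3)) = 14.7648
d((-4, 4), (8, 7)) = 12.3693
d((-4, 4), (-8, 3)) = 4.1231 <-- minimum
d((9, -3), (8, 7)) = 10.0499
d((9, -3), (-8, 3)) = 18.0278
d((8, 7), (-8, 3)) = 16.4924

Closest pair: (-4, 4) and (-8, 3) with distance 4.1231

The closest pair is (-4, 4) and (-8, 3) with Euclidean distance 4.1231. For 5 points, brute-force pairwise comparison is shown above. For large n, the divide-and-conquer algorithm (sort by x, recurse on halves, check the dividing strip) achieves O(n log n).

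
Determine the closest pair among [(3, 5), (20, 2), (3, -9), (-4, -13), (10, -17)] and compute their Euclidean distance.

Computing all pairwise distances among 5 points:

d((3, 5), (20, 2)) = 17.2627
d((3, 5), (3, -9)) = 14.0
d((3, 5), (-4, -13)) = 19.3132
d((3, 5), (10, -17)) = 23.0868
d((20, 2), (3, -9)) = 20.2485
d((20, 2), (-4, -13)) = 28.3019
d((20, 2), (10, -17)) = 21.4709
d((3, -9), (-4, -13)) = 8.0623 <-- minimum
d((3, -9), (10, -17)) = 10.6301
d((-4, -13), (10, -17)) = 14.5602

Closest pair: (3, -9) and (-4, -13) with distance 8.0623

The closest pair is (3, -9) and (-4, -13) with Euclidean distance 8.0623. For 5 points, brute-force pairwise comparison is shown above. For large n, the divide-and-conquer algorithm (sort by x, recurse on halves, check the dividing strip) achieves O(n log n).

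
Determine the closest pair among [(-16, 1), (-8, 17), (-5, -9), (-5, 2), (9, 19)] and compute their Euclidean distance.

Computing all pairwise distances among 5 points:

d((-16, 1), (-8, 17)) = 17.8885
d((-16, 1), (-5, -9)) = 14.8661
d((-16, 1), (-5, 2)) = 11.0454
d((-16, 1), (9, 19)) = 30.8058
d((-8, 17), (-5, -9)) = 26.1725
d((-8, 17), (-5, 2)) = 15.2971
d((-8, 17), (9, 19)) = 17.1172
d((-5, -9), (-5, 2)) = 11.0 <-- minimum
d((-5, -9), (9, 19)) = 31.305
d((-5, 2), (9, 19)) = 22.0227

Closest pair: (-5, -9) and (-5, 2) with distance 11.0

The closest pair is (-5, -9) and (-5, 2) with Euclidean distance 11.0. For 5 points, brute-force pairwise comparison is shown above. For large n, the divide-and-conquer algorithm (sort by x, recurse on halves, check the dividing strip) achieves O(n log n).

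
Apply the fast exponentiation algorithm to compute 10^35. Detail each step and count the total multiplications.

Computing 10^35 by squaring (build up from 10^1; each line after the first costs one multiplication):

10^1 = 10
10^2 = (10^1)^2 = 10^2 = 100
10^4 = (10^2)^2 = 100^2 = 10000
10^8 = (10^4)^2 = 10000^2 = 100000000
10^16 = (10^8)^2 = 100000000^2 = 10000000000000000
10^17 = 10 * 10^16 = 10 * 10000000000000000 = 100000000000000000
10^34 = (10^17)^2 = 100000000000000000^2 = 10000000000000000000000000000000000
10^35 = 10 * 10^34 = 10 * 10000000000000000000000000000000000 = 100000000000000000000000000000000000

Result: 100000000000000000000000000000000000
Multiplications needed: 7 (7 lines after 10^1)

10^35 = 100000000000000000000000000000000000. Using exponentiation by squaring, this requires 7 multiplications. The key idea: if the exponent is even, square the half-power; if odd, multiply by the base once.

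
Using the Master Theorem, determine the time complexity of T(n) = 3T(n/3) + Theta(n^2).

Master Theorem for T(n) = 3T(n/3) + O(n^2):

a = 3, b = 3, c = 2
log_b(a) = log_3(3) = 1.0000

Case 3: c = 2 > log_3(3) = 1.0000
T(n) = O(n^2) = O(n^2)

For T(n) = 3T(n/3) + O(n^2): log_3(3) = 1.0000. This is Case 3 of the Master Theorem (c > log_b(a), work dominated by root), giving O(n^2).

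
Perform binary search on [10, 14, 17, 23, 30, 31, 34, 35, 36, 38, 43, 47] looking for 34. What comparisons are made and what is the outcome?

Binary search for 34 in [10, 14, 17, 23, 30, 31, 34, 35, 36, 38, 43, 47]:

lo=0, hi=11, mid=5, arr[mid]=31 -> 31 < 34, search right half
lo=6, hi=11, mid=8, arr[mid]=36 -> 36 > 34, search left half
lo=6, hi=7, mid=6, arr[mid]=34 -> Found target at index 6!

Binary search finds 34 at index 6 after 3 comparisons. The search repeatedly halves the search space by comparing with the middle element.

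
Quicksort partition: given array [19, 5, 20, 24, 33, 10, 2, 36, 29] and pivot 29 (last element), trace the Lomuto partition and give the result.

Lomuto partition with pivot = 29:

Initial array: [19, 5, 20, 24, 33, 10, 2, 36, 29]

arr[0]=19 <= 29: swap with position 0, array becomes [19, 5, 20, 24, 33, 10, 2, 36, 29]
arr[1]=5 <= 29: swap with position 1, array becomes [19, 5, 20, 24, 33, 10, 2, 36, 29]
arr[2]=20 <= 29: swap with position 2, array becomes [19, 5, 20, 24, 33, 10, 2, 36, 29]
arr[3]=24 <= 29: swap with position 3, array becomes [19, 5, 20, 24, 33, 10, 2, 36, 29]
arr[4]=33 > 29: no swap
arr[5]=10 <= 29: swap with position 4, array becomes [19, 5, 20, 24, 10, 33, 2, 36, 29]
arr[6]=2 <= 29: swap with position 5, array becomes [19, 5, 20, 24, 10, 2, 33, 36, 29]
arr[7]=36 > 29: no swap

Place pivot at position 6: [19, 5, 20, 24, 10, 2, 29, 36, 33]
Pivot position: 6

After partitioning with pivot 29, the array becomes [19, 5, 20, 24, 10, 2, 29, 36, 33]. The pivot is placed at index 6. All elements to the left of the pivot are <= 29, and all elements to the right are > 29.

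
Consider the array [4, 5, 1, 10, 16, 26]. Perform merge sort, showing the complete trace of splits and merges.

Merge sort trace:

Split: [4, 5, 1, 10, 16, 26] -> [4, 5, 1] and [10, 16, 26]
  Split: [4, 5, 1] -> [4] and [5, 1]
    Split: [5, 1] -> [5] and [1]
    Merge: [5] + [1] -> [1, 5]
  Merge: [4] + [1, 5] -> [1, 4, 5]
  Split: [10, 16, 26] -> [10] and [16, 26]
    Split: [16, 26] -> [16] and [26]
    Merge: [16] + [26] -> [16, 26]
  Merge: [10] + [16, 26] -> [10, 16, 26]
Merge: [1, 4, 5] + [10, 16, 26] -> [1, 4, 5, 10, 16, 26]

Final sorted array: [1, 4, 5, 10, 16, 26]

The merge sort proceeds by recursively splitting the array and merging sorted halves.
After all merges, the sorted array is [1, 4, 5, 10, 16, 26].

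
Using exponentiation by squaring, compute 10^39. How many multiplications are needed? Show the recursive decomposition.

Computing 10^39 by squaring (build up from 10^1; each line after the first costs one multiplication):

10^1 = 10
10^2 = (10^1)^2 = 10^2 = 100
10^4 = (10^2)^2 = 100^2 = 10000
10^8 = (10^4)^2 = 10000^2 = 100000000
10^9 = 10 * 10^8 = 10 * 100000000 = 1000000000
10^18 = (10^9)^2 = 1000000000^2 = 1000000000000000000
10^19 = 10 * 10^18 = 10 * 1000000000000000000 = 10000000000000000000
10^38 = (10^19)^2 = 10000000000000000000^2 = 100000000000000000000000000000000000000
10^39 = 10 * 10^38 = 10 * 100000000000000000000000000000000000000 = 1000000000000000000000000000000000000000

Result: 1000000000000000000000000000000000000000
Multiplications needed: 8 (8 lines after 10^1)

10^39 = 1000000000000000000000000000000000000000. Using exponentiation by squaring, this requires 8 multiplications. The key idea: if the exponent is even, square the half-power; if odd, multiply by the base once.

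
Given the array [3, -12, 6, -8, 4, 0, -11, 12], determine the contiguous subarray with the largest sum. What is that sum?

Using Kadane's algorithm on [3, -12, 6, -8, 4, 0, -11, 12]:

Scanning through the array:
Position 1 (value -12): max_ending_here = -9, max_so_far = 3
Position 2 (value 6): max_ending_here = 6, max_so_far = 6
Position 3 (value -8): max_ending_here = -2, max_so_far = 6
Position 4 (value 4): max_ending_here = 4, max_so_far = 6
Position 5 (value 0): max_ending_here = 4, max_so_far = 6
Position 6 (value -11): max_ending_here = -7, max_so_far = 6
Position 7 (value 12): max_ending_here = 12, max_so_far = 12

Maximum subarray: [12]
Maximum sum: 12

The maximum subarray is [12] with sum 12. This subarray runs from index 7 to index 7.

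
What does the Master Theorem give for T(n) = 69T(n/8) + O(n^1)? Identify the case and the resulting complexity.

Master Theorem for T(n) = 69T(n/8) + O(n^1):

a = 69, b = 8, c = 1
log_b(a) = log_8(69) = 2.0362

Case 1: c = 1 < log_8(69) = 2.0362
T(n) = O(n^(log_8 69))

For T(n) = 69T(n/8) + O(n^1): log_8(69) = 2.0362. This is Case 1 of the Master Theorem (c < log_b(a), work dominated by leaves), giving O(n^(log_8 69)).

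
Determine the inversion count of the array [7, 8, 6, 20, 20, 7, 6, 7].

Finding inversions in [7, 8, 6, 20, 20, 7, 6, 7]:

(0, 2): arr[0]=7 > arr[2]=6
(0, 6): arr[0]=7 > arr[6]=6
(1, 2): arr[1]=8 > arr[2]=6
(1, 5): arr[1]=8 > arr[5]=7
(1, 6): arr[1]=8 > arr[6]=6
(1, 7): arr[1]=8 > arr[7]=7
(3, 5): arr[3]=20 > arr[5]=7
(3, 6): arr[3]=20 > arr[6]=6
(3, 7): arr[3]=20 > arr[7]=7
(4, 5): arr[4]=20 > arr[5]=7
(4, 6): arr[4]=20 > arr[6]=6
(4, 7): arr[4]=20 > arr[7]=7
(5, 6): arr[5]=7 > arr[6]=6

Total inversions: 13

The array has 13 inversion(s): (0,2), (0,6), (1,2), (1,5), (1,6), (1,7), (3,5), (3,6), (3,7), (4,5), (4,6), (4,7), (5,6). Each pair (i,j) satisfies i < j and arr[i] > arr[j].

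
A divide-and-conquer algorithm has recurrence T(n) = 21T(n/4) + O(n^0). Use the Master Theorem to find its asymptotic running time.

Master Theorem for T(n) = 21T(n/4) + O(n^0):

a = 21, b = 4, c = 0
log_b(a) = log_4(21) = 2.1962

Case 1: c = 0 < log_4(21) = 2.1962
T(n) = O(n^(log_4 21))

For T(n) = 21T(n/4) + O(n^0): log_4(21) = 2.1962. This is Case 1 of the Master Theorem (c < log_b(a), work dominated by leaves), giving O(n^(log_4 21)).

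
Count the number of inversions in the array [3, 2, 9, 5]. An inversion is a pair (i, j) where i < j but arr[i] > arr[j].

Finding inversions in [3, 2, 9, 5]:

(0, 1): arr[0]=3 > arr[1]=2
(2, 3): arr[2]=9 > arr[3]=5

Total inversions: 2

The array has 2 inversion(s): (0,1), (2,3). Each pair (i,j) satisfies i < j and arr[i] > arr[j].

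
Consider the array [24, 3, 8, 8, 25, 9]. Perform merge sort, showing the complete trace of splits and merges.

Merge sort trace:

Split: [24, 3, 8, 8, 25, 9] -> [24, 3, 8] and [8, 25, 9]
  Split: [24, 3, 8] -> [24] and [3, 8]
    Split: [3, 8] -> [3] and [8]
    Merge: [3] + [8] -> [3, 8]
  Merge: [24] + [3, 8] -> [3, 8, 24]
  Split: [8, 25, 9] -> [8] and [25, 9]
    Split: [25, 9] -> [25] and [9]
    Merge: [25] + [9] -> [9, 25]
  Merge: [8] + [9, 25] -> [8, 9, 25]
Merge: [3, 8, 24] + [8, 9, 25] -> [3, 8, 8, 9, 24, 25]

Final sorted array: [3, 8, 8, 9, 24, 25]

The merge sort proceeds by recursively splitting the array and merging sorted halves.
After all merges, the sorted array is [3, 8, 8, 9, 24, 25].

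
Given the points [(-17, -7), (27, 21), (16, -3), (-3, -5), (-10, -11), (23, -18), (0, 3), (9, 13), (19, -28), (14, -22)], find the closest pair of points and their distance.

Computing all pairwise distances among 10 points:

d((-17, -7), (27, 21)) = 52.1536
d((-17, -7), (16, -3)) = 33.2415
d((-17, -7), (-3, -5)) = 14.1421
d((-17, -7), (-10, -11)) = 8.0623
d((-17, -7), (23, -18)) = 41.4849
d((-17, -7), (0, 3)) = 19.7231
d((-17, -7), (9, 13)) = 32.8024
d((-17, -7), (19, -28)) = 41.6773
d((-17, -7), (14, -22)) = 34.4384
d((27, 21), (16, -3)) = 26.4008
d((27, 21), (-3, -5)) = 39.6989
d((27, 21), (-10, -11)) = 48.9183
d((27, 21), (23, -18)) = 39.2046
d((27, 21), (0, 3)) = 32.45
d((27, 21), (9, 13)) = 19.6977
d((27, 21), (19, -28)) = 49.6488
d((27, 21), (14, -22)) = 44.9222
d((16, -3), (-3, -5)) = 19.105
d((16, -3), (-10, -11)) = 27.2029
d((16, -3), (23, -18)) = 16.5529
d((16, -3), (0, 3)) = 17.088
d((16, -3), (9, 13)) = 17.4642
d((16, -3), (19, -28)) = 25.1794
d((16, -3), (14, -22)) = 19.105
d((-3, -5), (-10, -11)) = 9.2195
d((-3, -5), (23, -18)) = 29.0689
d((-3, -5), (0, 3)) = 8.544
d((-3, -5), (9, 13)) = 21.6333
d((-3, -5), (19, -28)) = 31.8277
d((-3, -5), (14, -22)) = 24.0416
d((-10, -11), (23, -18)) = 33.7343
d((-10, -11), (0, 3)) = 17.2047
d((-10, -11), (9, 13)) = 30.6105
d((-10, -11), (19, -28)) = 33.6155
d((-10, -11), (14, -22)) = 26.4008
d((23, -18), (0, 3)) = 31.1448
d((23, -18), (9, 13)) = 34.0147
d((23, -18), (19, -28)) = 10.7703
d((23, -18), (14, -22)) = 9.8489
d((0, 3), (9, 13)) = 13.4536
d((0, 3), (19, -28)) = 36.3593
d((0, 3), (14, -22)) = 28.6531
d((9, 13), (19, -28)) = 42.2019
d((9, 13), (14, -22)) = 35.3553
d((19, -28), (14, -22)) = 7.8102 <-- minimum

Closest pair: (19, -28) and (14, -22) with distance 7.8102

The closest pair is (19, -28) and (14, -22) with Euclidean distance 7.8102. For 10 points, brute-force pairwise comparison is shown above. For large n, the divide-and-conquer algorithm (sort by x, recurse on halves, check the dividing strip) achieves O(n log n).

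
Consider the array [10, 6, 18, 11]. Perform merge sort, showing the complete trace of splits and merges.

Merge sort trace:

Split: [10, 6, 18, 11] -> [10, 6] and [18, 11]
  Split: [10, 6] -> [10] and [6]
  Merge: [10] + [6] -> [6, 10]
  Split: [18, 11] -> [18] and [11]
  Merge: [18] + [11] -> [11, 18]
Merge: [6, 10] + [11, 18] -> [6, 10, 11, 18]

Final sorted array: [6, 10, 11, 18]

The merge sort proceeds by recursively splitting the array and merging sorted halves.
After all merges, the sorted array is [6, 10, 11, 18].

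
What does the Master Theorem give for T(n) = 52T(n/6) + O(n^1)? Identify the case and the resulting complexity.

Master Theorem for T(n) = 52T(n/6) + O(n^1):

a = 52, b = 6, c = 1
log_b(a) = log_6(52) = 2.2052

Case 1: c = 1 < log_6(52) = 2.2052
T(n) = O(n^(log_6 52))

For T(n) = 52T(n/6) + O(n^1): log_6(52) = 2.2052. This is Case 1 of the Master Theorem (c < log_b(a), work dominated by leaves), giving O(n^(log_6 52)).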